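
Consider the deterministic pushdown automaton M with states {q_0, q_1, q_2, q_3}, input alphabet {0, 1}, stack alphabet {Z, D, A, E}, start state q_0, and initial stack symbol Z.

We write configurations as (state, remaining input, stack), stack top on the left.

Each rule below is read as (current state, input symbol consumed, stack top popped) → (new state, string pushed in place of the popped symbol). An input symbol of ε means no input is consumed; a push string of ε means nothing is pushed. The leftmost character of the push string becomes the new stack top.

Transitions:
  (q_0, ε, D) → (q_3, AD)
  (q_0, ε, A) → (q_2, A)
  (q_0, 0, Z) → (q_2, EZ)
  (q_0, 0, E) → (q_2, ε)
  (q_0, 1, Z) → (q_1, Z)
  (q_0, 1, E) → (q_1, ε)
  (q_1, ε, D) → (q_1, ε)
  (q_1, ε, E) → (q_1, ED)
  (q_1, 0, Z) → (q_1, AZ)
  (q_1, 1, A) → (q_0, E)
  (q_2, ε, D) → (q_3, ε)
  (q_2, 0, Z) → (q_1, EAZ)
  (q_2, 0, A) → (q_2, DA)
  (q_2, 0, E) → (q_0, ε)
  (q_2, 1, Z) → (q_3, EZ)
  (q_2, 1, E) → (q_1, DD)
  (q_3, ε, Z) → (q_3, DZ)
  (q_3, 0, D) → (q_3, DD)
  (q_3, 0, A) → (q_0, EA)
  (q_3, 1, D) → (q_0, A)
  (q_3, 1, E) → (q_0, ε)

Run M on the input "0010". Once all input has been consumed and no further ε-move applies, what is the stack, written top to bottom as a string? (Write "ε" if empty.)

(q_0, 0010, Z)
  read 0, top Z: go to q_2, push EZ → (q_2, 010, EZ)
  read 0, top E: go to q_0, push ε → (q_0, 10, Z)
  read 1, top Z: go to q_1, push Z → (q_1, 0, Z)
  read 0, top Z: go to q_1, push AZ → (q_1, ε, AZ)
All input consumed in state q_1 with stack AZ.

AZ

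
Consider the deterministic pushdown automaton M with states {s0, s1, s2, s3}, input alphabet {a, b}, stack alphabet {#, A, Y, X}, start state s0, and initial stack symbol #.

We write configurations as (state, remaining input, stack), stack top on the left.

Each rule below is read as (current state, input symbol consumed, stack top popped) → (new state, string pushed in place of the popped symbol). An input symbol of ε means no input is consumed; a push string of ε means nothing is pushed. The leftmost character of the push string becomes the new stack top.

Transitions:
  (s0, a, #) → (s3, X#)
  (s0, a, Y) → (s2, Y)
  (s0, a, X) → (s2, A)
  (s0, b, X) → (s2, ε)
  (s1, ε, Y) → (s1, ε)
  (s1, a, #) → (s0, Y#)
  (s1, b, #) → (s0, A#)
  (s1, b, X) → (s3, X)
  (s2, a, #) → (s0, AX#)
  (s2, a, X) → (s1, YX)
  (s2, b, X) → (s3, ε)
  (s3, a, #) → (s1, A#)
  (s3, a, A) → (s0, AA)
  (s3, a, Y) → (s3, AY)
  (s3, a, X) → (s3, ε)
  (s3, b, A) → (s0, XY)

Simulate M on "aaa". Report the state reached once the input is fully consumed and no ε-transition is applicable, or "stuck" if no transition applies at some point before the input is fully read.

(s0, aaa, #) ⊢ (s3, aa, X#) ⊢ (s3, a, #) ⊢ (s1, ε, A#)
All input consumed; M is in state s1.

s1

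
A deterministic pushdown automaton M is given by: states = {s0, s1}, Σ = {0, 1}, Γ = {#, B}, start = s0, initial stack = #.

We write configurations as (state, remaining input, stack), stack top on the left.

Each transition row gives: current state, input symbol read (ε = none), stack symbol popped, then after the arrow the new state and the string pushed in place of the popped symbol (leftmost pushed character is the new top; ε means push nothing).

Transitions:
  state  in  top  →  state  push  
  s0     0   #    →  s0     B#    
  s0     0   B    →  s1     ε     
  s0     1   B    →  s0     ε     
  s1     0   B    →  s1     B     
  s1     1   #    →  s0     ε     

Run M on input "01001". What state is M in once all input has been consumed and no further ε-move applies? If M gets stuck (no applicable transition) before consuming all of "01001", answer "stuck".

(s0, 01001, #) ⊢ (s0, 1001, B#) ⊢ (s0, 001, #) ⊢ (s0, 01, B#) ⊢ (s1, 1, #) ⊢ (s0, ε, ε)
All input consumed; M is in state s0.

s0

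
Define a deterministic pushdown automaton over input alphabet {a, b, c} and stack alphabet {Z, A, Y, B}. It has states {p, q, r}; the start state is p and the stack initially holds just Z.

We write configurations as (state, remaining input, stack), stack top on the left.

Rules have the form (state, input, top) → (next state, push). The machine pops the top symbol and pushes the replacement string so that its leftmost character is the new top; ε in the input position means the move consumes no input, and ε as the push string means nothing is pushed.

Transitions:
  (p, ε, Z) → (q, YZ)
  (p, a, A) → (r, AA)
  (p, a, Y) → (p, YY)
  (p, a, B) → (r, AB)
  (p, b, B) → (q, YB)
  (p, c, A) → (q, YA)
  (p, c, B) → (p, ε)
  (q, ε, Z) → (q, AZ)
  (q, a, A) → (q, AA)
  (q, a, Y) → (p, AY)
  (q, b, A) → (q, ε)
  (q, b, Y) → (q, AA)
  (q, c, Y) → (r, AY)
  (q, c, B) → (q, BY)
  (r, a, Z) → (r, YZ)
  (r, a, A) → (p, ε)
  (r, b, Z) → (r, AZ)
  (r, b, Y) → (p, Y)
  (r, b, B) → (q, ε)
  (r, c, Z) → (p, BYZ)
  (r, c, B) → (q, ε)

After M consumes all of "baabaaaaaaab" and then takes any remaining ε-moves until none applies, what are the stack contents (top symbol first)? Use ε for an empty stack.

(p, baabaaaaaaab, Z) ⊢ (q, baabaaaaaaab, YZ) ⊢ (q, aabaaaaaaab, AAZ) ⊢ (q, abaaaaaaab, AAAZ) ⊢ (q, baaaaaaab, AAAAZ) ⊢ (q, aaaaaaab, AAAZ) ⊢ (q, aaaaaab, AAAAZ) ⊢ (q, aaaaab, AAAAAZ) ⊢ (q, aaaab, AAAAAAZ) ⊢ (q, aaab, AAAAAAAZ) ⊢ (q, aab, AAAAAAAAZ) ⊢ (q, ab, AAAAAAAAAZ) ⊢ (q, b, AAAAAAAAAAZ) ⊢ (q, ε, AAAAAAAAAZ)
All input consumed in state q with stack AAAAAAAAAZ.

AAAAAAAAAZ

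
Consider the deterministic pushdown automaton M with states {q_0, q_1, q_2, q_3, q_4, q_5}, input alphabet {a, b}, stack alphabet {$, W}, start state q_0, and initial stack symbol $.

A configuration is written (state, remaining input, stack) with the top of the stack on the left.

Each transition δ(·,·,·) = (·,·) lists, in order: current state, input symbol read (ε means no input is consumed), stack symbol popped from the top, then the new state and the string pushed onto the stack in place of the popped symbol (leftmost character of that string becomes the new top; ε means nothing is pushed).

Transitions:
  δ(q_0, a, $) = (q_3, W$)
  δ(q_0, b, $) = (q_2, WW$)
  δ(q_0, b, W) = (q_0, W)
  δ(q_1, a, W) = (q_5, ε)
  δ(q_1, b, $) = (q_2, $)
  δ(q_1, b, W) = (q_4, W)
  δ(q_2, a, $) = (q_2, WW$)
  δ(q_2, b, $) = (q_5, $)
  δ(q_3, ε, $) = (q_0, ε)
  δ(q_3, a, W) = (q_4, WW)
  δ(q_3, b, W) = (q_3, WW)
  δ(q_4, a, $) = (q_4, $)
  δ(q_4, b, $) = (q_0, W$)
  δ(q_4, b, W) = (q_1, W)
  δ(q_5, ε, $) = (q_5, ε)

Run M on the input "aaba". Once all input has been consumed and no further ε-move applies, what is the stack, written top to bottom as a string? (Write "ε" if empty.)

(q_0, aaba, $)
  read a, top $: go to q_3, push W$ → (q_3, aba, W$)
  read a, top W: go to q_4, push WW → (q_4, ba, WW$)
  read b, top W: go to q_1, push W → (q_1, a, WW$)
  read a, top W: go to q_5, push ε → (q_5, ε, W$)
All input consumed in state q_5 with stack W$.

W$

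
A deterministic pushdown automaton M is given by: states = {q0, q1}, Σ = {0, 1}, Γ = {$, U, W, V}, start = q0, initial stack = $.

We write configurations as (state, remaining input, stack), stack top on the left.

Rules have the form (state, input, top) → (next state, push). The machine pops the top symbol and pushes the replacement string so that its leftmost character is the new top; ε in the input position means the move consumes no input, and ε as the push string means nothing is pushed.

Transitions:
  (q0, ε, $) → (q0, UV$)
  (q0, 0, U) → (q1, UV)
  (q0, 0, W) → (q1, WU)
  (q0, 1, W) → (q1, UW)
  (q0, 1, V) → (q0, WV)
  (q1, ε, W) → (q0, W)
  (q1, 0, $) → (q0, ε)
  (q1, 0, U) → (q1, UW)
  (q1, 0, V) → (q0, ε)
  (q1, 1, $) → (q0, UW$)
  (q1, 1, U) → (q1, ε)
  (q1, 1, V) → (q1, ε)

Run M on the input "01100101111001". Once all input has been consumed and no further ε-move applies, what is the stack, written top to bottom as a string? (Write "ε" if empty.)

(q0, 01100101111001, $)
  ε-move, top $: go to q0, push UV$ → (q0, 01100101111001, UV$)
  read 0, top U: go to q1, push UV → (q1, 1100101111001, UVV$)
  read 1, top U: go to q1, push ε → (q1, 100101111001, VV$)
  read 1, top V: go to q1, push ε → (q1, 00101111001, V$)
  read 0, top V: go to q0, push ε → (q0, 0101111001, $)
  ε-move, top $: go to q0, push UV$ → (q0, 0101111001, UV$)
  read 0, top U: go to q1, push UV → (q1, 101111001, UVV$)
  read 1, top U: go to q1, push ε → (q1, 01111001, VV$)
  read 0, top V: go to q0, push ε → (q0, 1111001, V$)
  read 1, top V: go to q0, push WV → (q0, 111001, WV$)
  read 1, top W: go to q1, push UW → (q1, 11001, UWV$)
  read 1, top U: go to q1, push ε → (q1, 1001, WV$)
  ε-move, top W: go to q0, push W → (q0, 1001, WV$)
  read 1, top W: go to q1, push UW → (q1, 001, UWV$)
  read 0, top U: go to q1, push UW → (q1, 01, UWWV$)
  read 0, top U: go to q1, push UW → (q1, 1, UWWWV$)
  read 1, top U: go to q1, push ε → (q1, ε, WWWV$)
  ε-move, top W: go to q0, push W → (q0, ε, WWWV$)
All input consumed in state q0 with stack WWWV$.

WWWV$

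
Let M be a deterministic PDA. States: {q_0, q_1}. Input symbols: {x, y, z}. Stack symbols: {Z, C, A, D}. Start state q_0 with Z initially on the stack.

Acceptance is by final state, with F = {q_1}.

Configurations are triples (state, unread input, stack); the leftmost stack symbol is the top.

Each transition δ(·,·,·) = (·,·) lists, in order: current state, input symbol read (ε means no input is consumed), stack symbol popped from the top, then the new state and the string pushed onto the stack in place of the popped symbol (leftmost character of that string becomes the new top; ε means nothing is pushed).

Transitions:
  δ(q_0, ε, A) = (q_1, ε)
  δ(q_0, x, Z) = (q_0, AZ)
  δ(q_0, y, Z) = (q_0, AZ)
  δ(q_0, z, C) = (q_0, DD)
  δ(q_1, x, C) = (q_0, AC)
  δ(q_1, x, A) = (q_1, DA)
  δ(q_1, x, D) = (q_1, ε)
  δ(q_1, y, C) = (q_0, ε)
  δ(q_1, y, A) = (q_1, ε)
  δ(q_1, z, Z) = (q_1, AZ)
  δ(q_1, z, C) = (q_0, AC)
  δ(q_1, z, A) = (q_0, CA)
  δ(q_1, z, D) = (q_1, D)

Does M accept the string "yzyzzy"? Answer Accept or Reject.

(q_0, yzyzzy, Z)
  read y, top Z: go to q_0, push AZ → (q_0, zyzzy, AZ)
  ε-move, top A: go to q_1, push ε → (q_1, zyzzy, Z)
  read z, top Z: go to q_1, push AZ → (q_1, yzzy, AZ)
  read y, top A: go to q_1, push ε → (q_1, zzy, Z)
  read z, top Z: go to q_1, push AZ → (q_1, zy, AZ)
  read z, top A: go to q_0, push CA → (q_0, y, CAZ)
No transition applies at (q_0, y, CAZ); input not fully consumed.

Reject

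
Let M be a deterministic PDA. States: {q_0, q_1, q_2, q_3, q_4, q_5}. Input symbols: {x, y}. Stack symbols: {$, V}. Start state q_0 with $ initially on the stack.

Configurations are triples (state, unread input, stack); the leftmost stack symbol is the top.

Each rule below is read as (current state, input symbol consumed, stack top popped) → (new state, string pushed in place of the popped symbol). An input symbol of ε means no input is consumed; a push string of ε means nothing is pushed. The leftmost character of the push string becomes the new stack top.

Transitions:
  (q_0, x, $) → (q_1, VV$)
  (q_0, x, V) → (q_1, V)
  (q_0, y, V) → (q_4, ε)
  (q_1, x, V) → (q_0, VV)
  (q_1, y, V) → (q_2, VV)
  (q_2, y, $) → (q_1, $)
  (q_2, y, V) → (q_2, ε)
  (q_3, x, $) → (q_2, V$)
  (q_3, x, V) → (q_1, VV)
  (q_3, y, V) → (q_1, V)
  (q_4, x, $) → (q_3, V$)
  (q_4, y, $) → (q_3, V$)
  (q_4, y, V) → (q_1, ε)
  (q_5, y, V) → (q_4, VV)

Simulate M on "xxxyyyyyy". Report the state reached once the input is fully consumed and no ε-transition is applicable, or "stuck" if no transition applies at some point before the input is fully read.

(q_0, xxxyyyyyy, $) ⊢ (q_1, xxyyyyyy, VV$) ⊢ (q_0, xyyyyyy, VVV$) ⊢ (q_1, yyyyyy, VVV$) ⊢ (q_2, yyyyy, VVVV$) ⊢ (q_2, yyyy, VVV$) ⊢ (q_2, yyy, VV$) ⊢ (q_2, yy, V$) ⊢ (q_2, y, $) ⊢ (q_1, ε, $)
All input consumed; M is in state q_1.

q_1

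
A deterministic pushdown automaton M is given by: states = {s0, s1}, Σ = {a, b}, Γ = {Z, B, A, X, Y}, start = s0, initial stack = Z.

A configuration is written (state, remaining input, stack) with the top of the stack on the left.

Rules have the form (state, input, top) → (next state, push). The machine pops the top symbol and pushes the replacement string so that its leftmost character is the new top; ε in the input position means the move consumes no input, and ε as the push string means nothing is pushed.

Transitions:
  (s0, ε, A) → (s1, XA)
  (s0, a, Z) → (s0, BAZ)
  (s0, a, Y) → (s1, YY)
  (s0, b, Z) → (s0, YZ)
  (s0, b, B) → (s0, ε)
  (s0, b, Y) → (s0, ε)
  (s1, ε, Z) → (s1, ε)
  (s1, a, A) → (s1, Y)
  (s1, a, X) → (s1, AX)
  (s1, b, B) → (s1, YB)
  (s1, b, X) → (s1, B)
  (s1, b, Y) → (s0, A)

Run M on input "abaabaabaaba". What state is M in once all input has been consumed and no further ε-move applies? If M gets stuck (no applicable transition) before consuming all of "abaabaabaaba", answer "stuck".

s1

(s0, abaabaabaaba, Z) ⊢ (s0, baabaabaaba, BAZ) ⊢ (s0, aabaabaaba, AZ) ⊢ (s1, aabaabaaba, XAZ) ⊢ (s1, abaabaaba, AXAZ) ⊢ (s1, baabaaba, YXAZ) ⊢ (s0, aabaaba, AXAZ) ⊢ (s1, aabaaba, XAXAZ) ⊢ (s1, abaaba, AXAXAZ) ⊢ (s1, baaba, YXAXAZ) ⊢ (s0, aaba, AXAXAZ) ⊢ (s1, aaba, XAXAXAZ) ⊢ (s1, aba, AXAXAXAZ) ⊢ (s1, ba, YXAXAXAZ) ⊢ (s0, a, AXAXAXAZ) ⊢ (s1, a, XAXAXAXAZ) ⊢ (s1, ε, AXAXAXAXAZ)
All input consumed; M is in state s1.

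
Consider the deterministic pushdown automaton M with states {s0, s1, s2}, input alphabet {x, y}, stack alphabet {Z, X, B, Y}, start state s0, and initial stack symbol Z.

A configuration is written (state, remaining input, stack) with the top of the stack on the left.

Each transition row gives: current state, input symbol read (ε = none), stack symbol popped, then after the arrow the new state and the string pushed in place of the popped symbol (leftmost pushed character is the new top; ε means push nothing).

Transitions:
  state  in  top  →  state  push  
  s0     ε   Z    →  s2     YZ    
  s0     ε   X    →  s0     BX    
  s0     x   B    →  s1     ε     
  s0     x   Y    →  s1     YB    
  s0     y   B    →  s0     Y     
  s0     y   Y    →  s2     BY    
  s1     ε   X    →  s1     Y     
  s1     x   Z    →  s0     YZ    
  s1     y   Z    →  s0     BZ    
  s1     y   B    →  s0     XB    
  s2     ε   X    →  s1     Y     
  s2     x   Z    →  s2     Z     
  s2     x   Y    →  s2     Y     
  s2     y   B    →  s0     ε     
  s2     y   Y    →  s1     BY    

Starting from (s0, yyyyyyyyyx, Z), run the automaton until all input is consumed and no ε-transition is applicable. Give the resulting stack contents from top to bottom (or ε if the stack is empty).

(s0, yyyyyyyyyx, Z)
  ε-move, top Z: go to s2, push YZ → (s2, yyyyyyyyyx, YZ)
  read y, top Y: go to s1, push BY → (s1, yyyyyyyyx, BYZ)
  read y, top B: go to s0, push XB → (s0, yyyyyyyx, XBYZ)
  ε-move, top X: go to s0, push BX → (s0, yyyyyyyx, BXBYZ)
  read y, top B: go to s0, push Y → (s0, yyyyyyx, YXBYZ)
  read y, top Y: go to s2, push BY → (s2, yyyyyx, BYXBYZ)
  read y, top B: go to s0, push ε → (s0, yyyyx, YXBYZ)
  read y, top Y: go to s2, push BY → (s2, yyyx, BYXBYZ)
  read y, top B: go to s0, push ε → (s0, yyx, YXBYZ)
  read y, top Y: go to s2, push BY → (s2, yx, BYXBYZ)
  read y, top B: go to s0, push ε → (s0, x, YXBYZ)
  read x, top Y: go to s1, push YB → (s1, ε, YBXBYZ)
All input consumed in state s1 with stack YBXBYZ.

YBXBYZ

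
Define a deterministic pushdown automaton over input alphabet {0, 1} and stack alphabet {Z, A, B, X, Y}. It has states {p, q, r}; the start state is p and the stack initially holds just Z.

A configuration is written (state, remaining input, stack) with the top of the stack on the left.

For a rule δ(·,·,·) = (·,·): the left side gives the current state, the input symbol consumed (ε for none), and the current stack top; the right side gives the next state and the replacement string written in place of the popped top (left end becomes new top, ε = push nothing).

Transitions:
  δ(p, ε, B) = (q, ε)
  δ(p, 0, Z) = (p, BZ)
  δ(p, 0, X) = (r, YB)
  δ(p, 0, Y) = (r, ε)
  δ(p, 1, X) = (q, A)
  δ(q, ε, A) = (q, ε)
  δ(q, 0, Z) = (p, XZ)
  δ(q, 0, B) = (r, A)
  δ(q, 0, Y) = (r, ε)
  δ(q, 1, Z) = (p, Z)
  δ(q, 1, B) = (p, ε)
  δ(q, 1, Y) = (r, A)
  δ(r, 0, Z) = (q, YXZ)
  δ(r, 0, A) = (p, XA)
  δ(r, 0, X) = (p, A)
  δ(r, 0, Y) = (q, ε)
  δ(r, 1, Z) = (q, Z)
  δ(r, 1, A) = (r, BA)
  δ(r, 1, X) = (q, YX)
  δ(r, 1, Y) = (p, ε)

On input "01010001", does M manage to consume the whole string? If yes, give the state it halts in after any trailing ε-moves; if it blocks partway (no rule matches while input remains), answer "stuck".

q

(p, 01010001, Z) ⊢ (p, 1010001, BZ) ⊢ (q, 1010001, Z) ⊢ (p, 010001, Z) ⊢ (p, 10001, BZ) ⊢ (q, 10001, Z) ⊢ (p, 0001, Z) ⊢ (p, 001, BZ) ⊢ (q, 001, Z) ⊢ (p, 01, XZ) ⊢ (r, 1, YBZ) ⊢ (p, ε, BZ) ⊢ (q, ε, Z)
All input consumed; M is in state q.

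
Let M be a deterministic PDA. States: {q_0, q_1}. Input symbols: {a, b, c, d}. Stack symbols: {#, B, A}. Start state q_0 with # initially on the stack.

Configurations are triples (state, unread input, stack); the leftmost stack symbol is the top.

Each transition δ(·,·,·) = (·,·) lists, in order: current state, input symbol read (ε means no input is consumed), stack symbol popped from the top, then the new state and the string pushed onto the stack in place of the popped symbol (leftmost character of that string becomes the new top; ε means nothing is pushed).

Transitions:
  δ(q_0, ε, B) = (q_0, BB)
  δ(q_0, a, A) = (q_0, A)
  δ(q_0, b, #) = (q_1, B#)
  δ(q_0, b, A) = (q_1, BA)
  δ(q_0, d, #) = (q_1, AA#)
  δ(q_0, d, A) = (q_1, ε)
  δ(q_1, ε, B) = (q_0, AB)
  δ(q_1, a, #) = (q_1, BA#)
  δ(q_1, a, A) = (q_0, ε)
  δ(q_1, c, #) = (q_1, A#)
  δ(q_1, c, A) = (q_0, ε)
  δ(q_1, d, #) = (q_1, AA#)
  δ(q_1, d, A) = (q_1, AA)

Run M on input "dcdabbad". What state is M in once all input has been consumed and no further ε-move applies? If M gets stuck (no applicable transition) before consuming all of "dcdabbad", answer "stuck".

q_0

(q_0, dcdabbad, #)
  read d, top #: go to q_1, push AA# → (q_1, cdabbad, AA#)
  read c, top A: go to q_0, push ε → (q_0, dabbad, A#)
  read d, top A: go to q_1, push ε → (q_1, abbad, #)
  read a, top #: go to q_1, push BA# → (q_1, bbad, BA#)
  ε-move, top B: go to q_0, push AB → (q_0, bbad, ABA#)
  read b, top A: go to q_1, push BA → (q_1, bad, BABA#)
  ε-move, top B: go to q_0, push AB → (q_0, bad, ABABA#)
  read b, top A: go to q_1, push BA → (q_1, ad, BABABA#)
  ε-move, top B: go to q_0, push AB → (q_0, ad, ABABABA#)
  read a, top A: go to q_0, push A → (q_0, d, ABABABA#)
  read d, top A: go to q_1, push ε → (q_1, ε, BABABA#)
  ε-move, top B: go to q_0, push AB → (q_0, ε, ABABABA#)
All input consumed; M is in state q_0.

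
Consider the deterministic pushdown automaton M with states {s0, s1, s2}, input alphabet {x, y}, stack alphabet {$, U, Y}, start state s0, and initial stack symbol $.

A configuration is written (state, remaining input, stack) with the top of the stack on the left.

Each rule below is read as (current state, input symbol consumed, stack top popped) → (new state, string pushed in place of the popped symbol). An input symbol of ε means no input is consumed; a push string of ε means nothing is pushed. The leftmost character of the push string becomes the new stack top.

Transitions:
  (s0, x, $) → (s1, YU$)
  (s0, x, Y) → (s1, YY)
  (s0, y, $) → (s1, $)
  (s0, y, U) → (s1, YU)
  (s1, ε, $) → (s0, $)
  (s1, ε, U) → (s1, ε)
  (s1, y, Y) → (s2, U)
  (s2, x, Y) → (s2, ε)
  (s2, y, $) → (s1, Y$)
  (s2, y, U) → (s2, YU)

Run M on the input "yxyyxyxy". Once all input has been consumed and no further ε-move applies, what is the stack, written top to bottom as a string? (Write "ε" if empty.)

YUU$

(s0, yxyyxyxy, $)
  read y, top $: go to s1, push $ → (s1, xyyxyxy, $)
  ε-move, top $: go to s0, push $ → (s0, xyyxyxy, $)
  read x, top $: go to s1, push YU$ → (s1, yyxyxy, YU$)
  read y, top Y: go to s2, push U → (s2, yxyxy, UU$)
  read y, top U: go to s2, push YU → (s2, xyxy, YUU$)
  read x, top Y: go to s2, push ε → (s2, yxy, UU$)
  read y, top U: go to s2, push YU → (s2, xy, YUU$)
  read x, top Y: go to s2, push ε → (s2, y, UU$)
  read y, top U: go to s2, push YU → (s2, ε, YUU$)
All input consumed in state s2 with stack YUU$.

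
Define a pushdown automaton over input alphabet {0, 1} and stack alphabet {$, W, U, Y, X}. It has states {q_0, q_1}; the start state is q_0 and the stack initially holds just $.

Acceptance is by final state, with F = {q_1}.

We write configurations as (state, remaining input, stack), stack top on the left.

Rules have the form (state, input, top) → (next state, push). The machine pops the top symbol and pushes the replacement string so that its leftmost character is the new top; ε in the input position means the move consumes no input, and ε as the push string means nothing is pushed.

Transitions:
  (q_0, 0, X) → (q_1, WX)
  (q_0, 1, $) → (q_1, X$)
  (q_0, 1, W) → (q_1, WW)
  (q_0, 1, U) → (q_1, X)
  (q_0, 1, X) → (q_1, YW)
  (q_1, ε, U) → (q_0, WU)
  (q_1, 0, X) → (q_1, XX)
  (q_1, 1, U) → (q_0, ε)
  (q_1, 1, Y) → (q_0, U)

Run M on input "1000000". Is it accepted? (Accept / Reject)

Accept

One accepting computation: (q_0, 1000000, $) ⊢ (q_1, 000000, X$) ⊢ (q_1, 00000, XX$) ⊢ (q_1, 0000, XXX$) ⊢ (q_1, 000, XXXX$) ⊢ (q_1, 00, XXXXX$) ⊢ (q_1, 0, XXXXXX$) ⊢ (q_1, ε, XXXXXXX$)
All input consumed and state q_1 ∈ F.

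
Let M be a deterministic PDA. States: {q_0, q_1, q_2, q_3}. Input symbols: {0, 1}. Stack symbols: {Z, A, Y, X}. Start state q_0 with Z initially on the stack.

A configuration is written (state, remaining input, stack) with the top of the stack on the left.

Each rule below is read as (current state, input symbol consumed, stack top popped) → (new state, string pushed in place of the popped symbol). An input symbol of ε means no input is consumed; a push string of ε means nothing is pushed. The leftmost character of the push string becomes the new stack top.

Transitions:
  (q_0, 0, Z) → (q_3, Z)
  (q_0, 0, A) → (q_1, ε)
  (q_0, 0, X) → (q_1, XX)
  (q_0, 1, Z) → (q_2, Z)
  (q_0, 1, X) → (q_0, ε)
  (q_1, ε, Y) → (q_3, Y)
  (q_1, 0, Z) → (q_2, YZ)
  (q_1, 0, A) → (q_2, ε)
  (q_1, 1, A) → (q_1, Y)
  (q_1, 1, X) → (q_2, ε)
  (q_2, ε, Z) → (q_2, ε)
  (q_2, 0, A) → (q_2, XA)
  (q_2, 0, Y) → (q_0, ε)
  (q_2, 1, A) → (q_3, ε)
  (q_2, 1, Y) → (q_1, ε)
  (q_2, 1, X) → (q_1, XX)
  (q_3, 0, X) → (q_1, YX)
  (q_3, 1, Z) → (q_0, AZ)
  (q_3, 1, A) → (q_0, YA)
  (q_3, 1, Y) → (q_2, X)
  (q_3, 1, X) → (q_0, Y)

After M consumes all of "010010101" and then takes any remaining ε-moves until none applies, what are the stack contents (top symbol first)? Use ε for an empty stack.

Z

(q_0, 010010101, Z)
  read 0, top Z: go to q_3, push Z → (q_3, 10010101, Z)
  read 1, top Z: go to q_0, push AZ → (q_0, 0010101, AZ)
  read 0, top A: go to q_1, push ε → (q_1, 010101, Z)
  read 0, top Z: go to q_2, push YZ → (q_2, 10101, YZ)
  read 1, top Y: go to q_1, push ε → (q_1, 0101, Z)
  read 0, top Z: go to q_2, push YZ → (q_2, 101, YZ)
  read 1, top Y: go to q_1, push ε → (q_1, 01, Z)
  read 0, top Z: go to q_2, push YZ → (q_2, 1, YZ)
  read 1, top Y: go to q_1, push ε → (q_1, ε, Z)
All input consumed in state q_1 with stack Z.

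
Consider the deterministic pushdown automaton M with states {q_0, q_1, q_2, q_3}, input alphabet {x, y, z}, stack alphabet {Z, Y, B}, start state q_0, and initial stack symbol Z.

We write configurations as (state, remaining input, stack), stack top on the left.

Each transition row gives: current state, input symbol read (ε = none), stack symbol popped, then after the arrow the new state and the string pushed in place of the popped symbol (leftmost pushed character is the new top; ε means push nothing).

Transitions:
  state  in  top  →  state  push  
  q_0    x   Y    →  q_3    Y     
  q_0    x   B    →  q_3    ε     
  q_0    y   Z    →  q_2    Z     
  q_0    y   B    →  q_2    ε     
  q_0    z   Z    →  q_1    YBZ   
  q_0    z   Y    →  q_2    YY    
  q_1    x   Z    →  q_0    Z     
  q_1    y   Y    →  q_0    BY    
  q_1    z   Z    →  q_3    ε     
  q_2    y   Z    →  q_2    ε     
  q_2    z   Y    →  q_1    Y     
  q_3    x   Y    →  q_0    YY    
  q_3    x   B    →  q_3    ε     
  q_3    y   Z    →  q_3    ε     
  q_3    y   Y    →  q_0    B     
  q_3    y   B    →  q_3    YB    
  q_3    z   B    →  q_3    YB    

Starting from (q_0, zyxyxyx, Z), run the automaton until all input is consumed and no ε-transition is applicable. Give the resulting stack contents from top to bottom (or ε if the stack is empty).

(q_0, zyxyxyx, Z)
  read z, top Z: go to q_1, push YBZ → (q_1, yxyxyx, YBZ)
  read y, top Y: go to q_0, push BY → (q_0, xyxyx, BYBZ)
  read x, top B: go to q_3, push ε → (q_3, yxyx, YBZ)
  read y, top Y: go to q_0, push B → (q_0, xyx, BBZ)
  read x, top B: go to q_3, push ε → (q_3, yx, BZ)
  read y, top B: go to q_3, push YB → (q_3, x, YBZ)
  read x, top Y: go to q_0, push YY → (q_0, ε, YYBZ)
All input consumed in state q_0 with stack YYBZ.

YYBZ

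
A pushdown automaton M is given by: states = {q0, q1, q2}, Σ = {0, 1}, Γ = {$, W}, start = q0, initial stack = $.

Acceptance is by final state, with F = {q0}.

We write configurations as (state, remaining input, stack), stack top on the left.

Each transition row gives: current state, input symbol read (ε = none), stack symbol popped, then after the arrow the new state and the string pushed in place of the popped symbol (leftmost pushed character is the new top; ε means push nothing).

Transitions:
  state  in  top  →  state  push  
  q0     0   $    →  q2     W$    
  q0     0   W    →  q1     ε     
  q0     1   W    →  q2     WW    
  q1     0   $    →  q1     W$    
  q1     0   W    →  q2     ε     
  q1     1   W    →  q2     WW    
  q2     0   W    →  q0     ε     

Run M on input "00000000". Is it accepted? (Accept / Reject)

Accept

One accepting computation: (q0, 00000000, $) ⊢ (q2, 0000000, W$) ⊢ (q0, 000000, $) ⊢ (q2, 00000, W$) ⊢ (q0, 0000, $) ⊢ (q2, 000, W$) ⊢ (q0, 00, $) ⊢ (q2, 0, W$) ⊢ (q0, ε, $)
All input consumed and state q0 ∈ F.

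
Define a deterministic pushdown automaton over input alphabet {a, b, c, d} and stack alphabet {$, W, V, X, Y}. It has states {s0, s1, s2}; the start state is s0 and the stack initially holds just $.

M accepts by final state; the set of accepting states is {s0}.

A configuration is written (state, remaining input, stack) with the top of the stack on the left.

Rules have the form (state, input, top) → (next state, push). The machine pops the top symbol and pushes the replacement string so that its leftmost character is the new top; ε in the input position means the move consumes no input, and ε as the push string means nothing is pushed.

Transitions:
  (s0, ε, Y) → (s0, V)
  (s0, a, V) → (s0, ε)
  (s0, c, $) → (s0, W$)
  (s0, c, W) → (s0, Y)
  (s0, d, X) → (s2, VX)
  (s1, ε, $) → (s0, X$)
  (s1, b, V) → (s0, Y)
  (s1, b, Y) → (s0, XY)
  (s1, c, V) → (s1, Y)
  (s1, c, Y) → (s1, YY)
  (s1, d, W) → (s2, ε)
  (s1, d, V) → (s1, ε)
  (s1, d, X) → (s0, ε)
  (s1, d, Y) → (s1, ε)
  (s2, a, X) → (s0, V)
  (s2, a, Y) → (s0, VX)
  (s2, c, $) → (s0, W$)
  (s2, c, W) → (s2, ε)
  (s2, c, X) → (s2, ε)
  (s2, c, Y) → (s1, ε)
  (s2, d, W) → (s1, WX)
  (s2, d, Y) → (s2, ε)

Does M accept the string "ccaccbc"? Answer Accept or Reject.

Reject

(s0, ccaccbc, $)
  read c, top $: go to s0, push W$ → (s0, caccbc, W$)
  read c, top W: go to s0, push Y → (s0, accbc, Y$)
  ε-move, top Y: go to s0, push V → (s0, accbc, V$)
  read a, top V: go to s0, push ε → (s0, ccbc, $)
  read c, top $: go to s0, push W$ → (s0, cbc, W$)
  read c, top W: go to s0, push Y → (s0, bc, Y$)
  ε-move, top Y: go to s0, push V → (s0, bc, V$)
No transition applies at (s0, bc, V$); input not fully consumed.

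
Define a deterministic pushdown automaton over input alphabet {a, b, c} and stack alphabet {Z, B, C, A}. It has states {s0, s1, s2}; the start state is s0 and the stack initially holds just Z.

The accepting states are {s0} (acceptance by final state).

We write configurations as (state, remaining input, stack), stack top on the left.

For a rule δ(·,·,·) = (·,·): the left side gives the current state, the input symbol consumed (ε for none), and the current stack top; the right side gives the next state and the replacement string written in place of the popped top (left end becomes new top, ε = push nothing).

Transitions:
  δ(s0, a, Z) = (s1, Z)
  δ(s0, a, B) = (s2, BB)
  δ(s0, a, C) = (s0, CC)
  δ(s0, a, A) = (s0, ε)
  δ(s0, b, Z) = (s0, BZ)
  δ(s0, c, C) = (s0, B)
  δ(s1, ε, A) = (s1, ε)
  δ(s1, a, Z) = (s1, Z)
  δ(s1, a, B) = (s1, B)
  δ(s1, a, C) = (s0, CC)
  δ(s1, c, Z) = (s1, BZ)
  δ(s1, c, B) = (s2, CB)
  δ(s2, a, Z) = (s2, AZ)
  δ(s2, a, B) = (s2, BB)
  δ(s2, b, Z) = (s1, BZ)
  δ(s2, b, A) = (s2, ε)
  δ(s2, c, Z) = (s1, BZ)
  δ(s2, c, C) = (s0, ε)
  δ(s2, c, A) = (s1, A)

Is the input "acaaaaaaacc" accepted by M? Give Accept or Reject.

(s0, acaaaaaaacc, Z)
  read a, top Z: go to s1, push Z → (s1, caaaaaaacc, Z)
  read c, top Z: go to s1, push BZ → (s1, aaaaaaacc, BZ)
  read a, top B: go to s1, push B → (s1, aaaaaacc, BZ)
  read a, top B: go to s1, push B → (s1, aaaaacc, BZ)
  read a, top B: go to s1, push B → (s1, aaaacc, BZ)
  read a, top B: go to s1, push B → (s1, aaacc, BZ)
  read a, top B: go to s1, push B → (s1, aacc, BZ)
  read a, top B: go to s1, push B → (s1, acc, BZ)
  read a, top B: go to s1, push B → (s1, cc, BZ)
  read c, top B: go to s2, push CB → (s2, c, CBZ)
  read c, top C: go to s0, push ε → (s0, ε, BZ)
All input consumed; state s0 ∈ F.

Accept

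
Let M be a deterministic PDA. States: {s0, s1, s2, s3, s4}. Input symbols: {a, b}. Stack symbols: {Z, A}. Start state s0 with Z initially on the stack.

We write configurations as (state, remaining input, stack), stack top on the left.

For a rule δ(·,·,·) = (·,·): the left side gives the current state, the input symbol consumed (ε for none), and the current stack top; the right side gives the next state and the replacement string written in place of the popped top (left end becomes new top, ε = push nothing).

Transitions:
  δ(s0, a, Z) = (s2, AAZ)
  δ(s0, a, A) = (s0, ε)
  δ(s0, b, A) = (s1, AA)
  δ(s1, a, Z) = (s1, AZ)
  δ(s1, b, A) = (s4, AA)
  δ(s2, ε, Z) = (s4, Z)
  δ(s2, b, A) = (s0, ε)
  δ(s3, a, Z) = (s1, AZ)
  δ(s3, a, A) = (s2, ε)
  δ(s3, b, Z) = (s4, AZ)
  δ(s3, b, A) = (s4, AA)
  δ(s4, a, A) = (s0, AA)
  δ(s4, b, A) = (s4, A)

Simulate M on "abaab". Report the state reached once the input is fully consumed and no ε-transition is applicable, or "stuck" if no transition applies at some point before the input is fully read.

(s0, abaab, Z)
  read a, top Z: go to s2, push AAZ → (s2, baab, AAZ)
  read b, top A: go to s0, push ε → (s0, aab, AZ)
  read a, top A: go to s0, push ε → (s0, ab, Z)
  read a, top Z: go to s2, push AAZ → (s2, b, AAZ)
  read b, top A: go to s0, push ε → (s0, ε, AZ)
All input consumed; M is in state s0.

s0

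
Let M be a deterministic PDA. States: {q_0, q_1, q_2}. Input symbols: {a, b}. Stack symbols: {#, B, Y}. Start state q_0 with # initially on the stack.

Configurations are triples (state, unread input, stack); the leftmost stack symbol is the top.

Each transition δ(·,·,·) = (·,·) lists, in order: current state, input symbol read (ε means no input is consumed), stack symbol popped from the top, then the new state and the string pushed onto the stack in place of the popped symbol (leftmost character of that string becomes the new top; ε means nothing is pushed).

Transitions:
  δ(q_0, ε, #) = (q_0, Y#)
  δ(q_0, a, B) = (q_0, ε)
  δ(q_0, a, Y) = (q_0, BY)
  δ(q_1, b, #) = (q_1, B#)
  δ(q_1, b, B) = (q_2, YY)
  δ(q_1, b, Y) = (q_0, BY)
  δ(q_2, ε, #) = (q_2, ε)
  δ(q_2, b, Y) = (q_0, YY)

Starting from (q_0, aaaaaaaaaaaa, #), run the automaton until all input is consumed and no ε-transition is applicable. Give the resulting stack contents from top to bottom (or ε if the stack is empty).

Y#

(q_0, aaaaaaaaaaaa, #) ⊢ (q_0, aaaaaaaaaaaa, Y#) ⊢ (q_0, aaaaaaaaaaa, BY#) ⊢ (q_0, aaaaaaaaaa, Y#) ⊢ (q_0, aaaaaaaaa, BY#) ⊢ (q_0, aaaaaaaa, Y#) ⊢ (q_0, aaaaaaa, BY#) ⊢ (q_0, aaaaaa, Y#) ⊢ (q_0, aaaaa, BY#) ⊢ (q_0, aaaa, Y#) ⊢ (q_0, aaa, BY#) ⊢ (q_0, aa, Y#) ⊢ (q_0, a, BY#) ⊢ (q_0, ε, Y#)
All input consumed in state q_0 with stack Y#.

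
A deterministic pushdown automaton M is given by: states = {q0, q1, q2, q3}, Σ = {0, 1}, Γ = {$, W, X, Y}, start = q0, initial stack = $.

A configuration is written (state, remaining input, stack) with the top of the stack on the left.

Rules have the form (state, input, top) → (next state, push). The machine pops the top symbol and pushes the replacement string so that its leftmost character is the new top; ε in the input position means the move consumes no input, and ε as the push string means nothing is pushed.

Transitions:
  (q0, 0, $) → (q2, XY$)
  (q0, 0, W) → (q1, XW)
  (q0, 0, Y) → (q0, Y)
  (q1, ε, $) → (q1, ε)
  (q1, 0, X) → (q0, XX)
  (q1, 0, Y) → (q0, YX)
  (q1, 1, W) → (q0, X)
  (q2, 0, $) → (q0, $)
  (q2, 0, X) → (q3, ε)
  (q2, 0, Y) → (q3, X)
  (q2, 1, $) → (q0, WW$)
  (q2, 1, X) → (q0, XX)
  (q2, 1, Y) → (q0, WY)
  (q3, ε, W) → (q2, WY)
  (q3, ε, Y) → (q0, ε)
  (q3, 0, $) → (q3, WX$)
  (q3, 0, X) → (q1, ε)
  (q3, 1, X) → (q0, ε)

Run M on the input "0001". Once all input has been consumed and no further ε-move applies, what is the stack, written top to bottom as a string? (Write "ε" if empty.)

(q0, 0001, $)
  read 0, top $: go to q2, push XY$ → (q2, 001, XY$)
  read 0, top X: go to q3, push ε → (q3, 01, Y$)
  ε-move, top Y: go to q0, push ε → (q0, 01, $)
  read 0, top $: go to q2, push XY$ → (q2, 1, XY$)
  read 1, top X: go to q0, push XX → (q0, ε, XXY$)
All input consumed in state q0 with stack XXY$.

XXY$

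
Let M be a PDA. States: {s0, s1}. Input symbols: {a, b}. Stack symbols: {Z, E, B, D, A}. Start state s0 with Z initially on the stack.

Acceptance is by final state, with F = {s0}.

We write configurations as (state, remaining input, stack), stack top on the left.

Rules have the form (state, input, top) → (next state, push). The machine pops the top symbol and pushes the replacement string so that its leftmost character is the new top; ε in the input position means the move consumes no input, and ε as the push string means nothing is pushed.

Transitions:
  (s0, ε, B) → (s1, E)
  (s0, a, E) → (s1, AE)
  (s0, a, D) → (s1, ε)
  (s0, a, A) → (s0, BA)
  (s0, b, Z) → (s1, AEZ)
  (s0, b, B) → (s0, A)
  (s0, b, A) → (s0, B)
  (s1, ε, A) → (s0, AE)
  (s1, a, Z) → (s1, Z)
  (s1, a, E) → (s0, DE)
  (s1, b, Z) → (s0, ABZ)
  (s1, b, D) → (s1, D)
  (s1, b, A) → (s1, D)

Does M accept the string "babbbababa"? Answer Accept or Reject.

Accept

One accepting computation: (s0, babbbababa, Z) ⊢ (s1, abbbababa, AEZ) ⊢ (s0, abbbababa, AEEZ) ⊢ (s0, bbbababa, BAEEZ) ⊢ (s0, bbababa, AAEEZ) ⊢ (s0, bababa, BAEEZ) ⊢ (s0, ababa, AAEEZ) ⊢ (s0, baba, BAAEEZ) ⊢ (s0, aba, AAAEEZ) ⊢ (s0, ba, BAAAEEZ) ⊢ (s0, a, AAAAEEZ) ⊢ (s0, ε, BAAAAEEZ)
All input consumed and state s0 ∈ F.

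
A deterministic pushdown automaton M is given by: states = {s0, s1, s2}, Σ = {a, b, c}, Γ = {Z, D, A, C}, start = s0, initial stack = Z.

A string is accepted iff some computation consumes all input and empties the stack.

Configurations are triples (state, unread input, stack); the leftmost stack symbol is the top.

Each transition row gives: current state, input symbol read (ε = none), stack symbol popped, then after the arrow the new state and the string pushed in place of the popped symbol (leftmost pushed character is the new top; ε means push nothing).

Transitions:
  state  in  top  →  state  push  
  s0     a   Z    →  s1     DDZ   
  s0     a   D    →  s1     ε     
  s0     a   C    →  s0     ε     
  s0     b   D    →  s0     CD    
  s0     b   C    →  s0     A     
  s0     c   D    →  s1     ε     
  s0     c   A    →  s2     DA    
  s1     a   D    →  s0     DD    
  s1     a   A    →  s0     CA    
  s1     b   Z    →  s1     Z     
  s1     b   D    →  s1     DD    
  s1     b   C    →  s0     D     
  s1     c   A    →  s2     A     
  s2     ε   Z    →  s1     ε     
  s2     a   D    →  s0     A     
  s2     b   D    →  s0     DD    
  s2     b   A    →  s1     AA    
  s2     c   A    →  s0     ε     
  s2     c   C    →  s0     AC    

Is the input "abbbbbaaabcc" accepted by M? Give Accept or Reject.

(s0, abbbbbaaabcc, Z)
  read a, top Z: go to s1, push DDZ → (s1, bbbbbaaabcc, DDZ)
  read b, top D: go to s1, push DD → (s1, bbbbaaabcc, DDDZ)
  read b, top D: go to s1, push DD → (s1, bbbaaabcc, DDDDZ)
  read b, top D: go to s1, push DD → (s1, bbaaabcc, DDDDDZ)
  read b, top D: go to s1, push DD → (s1, baaabcc, DDDDDDZ)
  read b, top D: go to s1, push DD → (s1, aaabcc, DDDDDDDZ)
  read a, top D: go to s0, push DD → (s0, aabcc, DDDDDDDDZ)
  read a, top D: go to s1, push ε → (s1, abcc, DDDDDDDZ)
  read a, top D: go to s0, push DD → (s0, bcc, DDDDDDDDZ)
  read b, top D: go to s0, push CD → (s0, cc, CDDDDDDDDZ)
No transition applies at (s0, cc, CDDDDDDDDZ); input not fully consumed.

Reject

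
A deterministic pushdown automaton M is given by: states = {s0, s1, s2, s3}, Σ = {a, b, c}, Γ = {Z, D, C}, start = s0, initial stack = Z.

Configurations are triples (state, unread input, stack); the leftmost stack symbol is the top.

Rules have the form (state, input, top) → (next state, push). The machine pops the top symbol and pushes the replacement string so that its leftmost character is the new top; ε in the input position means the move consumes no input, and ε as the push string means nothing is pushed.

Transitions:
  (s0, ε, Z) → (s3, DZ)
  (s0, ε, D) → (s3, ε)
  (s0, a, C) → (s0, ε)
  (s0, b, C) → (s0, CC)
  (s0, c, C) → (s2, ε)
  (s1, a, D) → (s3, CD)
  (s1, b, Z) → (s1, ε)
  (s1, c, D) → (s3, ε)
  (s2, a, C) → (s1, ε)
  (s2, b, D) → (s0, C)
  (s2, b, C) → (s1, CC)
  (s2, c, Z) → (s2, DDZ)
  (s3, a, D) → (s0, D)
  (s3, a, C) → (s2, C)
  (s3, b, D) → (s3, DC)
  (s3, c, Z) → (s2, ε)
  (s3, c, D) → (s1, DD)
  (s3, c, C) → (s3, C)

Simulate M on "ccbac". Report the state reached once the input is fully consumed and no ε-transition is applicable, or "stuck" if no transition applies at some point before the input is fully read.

s3

(s0, ccbac, Z) ⊢ (s3, ccbac, DZ) ⊢ (s1, cbac, DDZ) ⊢ (s3, bac, DZ) ⊢ (s3, ac, DCZ) ⊢ (s0, c, DCZ) ⊢ (s3, c, CZ) ⊢ (s3, ε, CZ)
All input consumed; M is in state s3.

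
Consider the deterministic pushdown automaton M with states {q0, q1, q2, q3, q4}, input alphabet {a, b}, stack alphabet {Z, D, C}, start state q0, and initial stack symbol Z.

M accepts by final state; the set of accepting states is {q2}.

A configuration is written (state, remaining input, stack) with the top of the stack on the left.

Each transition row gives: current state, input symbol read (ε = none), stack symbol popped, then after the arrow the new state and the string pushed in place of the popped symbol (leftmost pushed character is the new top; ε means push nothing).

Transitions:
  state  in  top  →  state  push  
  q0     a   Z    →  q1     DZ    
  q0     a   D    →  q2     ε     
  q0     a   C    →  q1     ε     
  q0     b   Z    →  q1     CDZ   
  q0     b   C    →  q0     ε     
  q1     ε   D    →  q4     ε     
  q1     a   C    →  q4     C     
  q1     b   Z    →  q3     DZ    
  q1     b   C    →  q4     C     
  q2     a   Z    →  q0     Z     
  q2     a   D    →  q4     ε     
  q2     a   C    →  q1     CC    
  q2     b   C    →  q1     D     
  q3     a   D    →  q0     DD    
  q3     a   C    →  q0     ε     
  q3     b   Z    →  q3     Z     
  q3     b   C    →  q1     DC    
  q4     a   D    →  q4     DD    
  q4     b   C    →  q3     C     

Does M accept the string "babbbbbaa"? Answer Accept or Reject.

Accept

(q0, babbbbbaa, Z)
  read b, top Z: go to q1, push CDZ → (q1, abbbbbaa, CDZ)
  read a, top C: go to q4, push C → (q4, bbbbbaa, CDZ)
  read b, top C: go to q3, push C → (q3, bbbbaa, CDZ)
  read b, top C: go to q1, push DC → (q1, bbbaa, DCDZ)
  ε-move, top D: go to q4, push ε → (q4, bbbaa, CDZ)
  read b, top C: go to q3, push C → (q3, bbaa, CDZ)
  read b, top C: go to q1, push DC → (q1, baa, DCDZ)
  ε-move, top D: go to q4, push ε → (q4, baa, CDZ)
  read b, top C: go to q3, push C → (q3, aa, CDZ)
  read a, top C: go to q0, push ε → (q0, a, DZ)
  read a, top D: go to q2, push ε → (q2, ε, Z)
All input consumed; state q2 ∈ F.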